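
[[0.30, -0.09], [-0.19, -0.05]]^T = [[0.30, -0.19], [-0.09, -0.05]]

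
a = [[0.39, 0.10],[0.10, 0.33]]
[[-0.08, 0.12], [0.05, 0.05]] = a @ [[-0.27, 0.28], [0.23, 0.06]]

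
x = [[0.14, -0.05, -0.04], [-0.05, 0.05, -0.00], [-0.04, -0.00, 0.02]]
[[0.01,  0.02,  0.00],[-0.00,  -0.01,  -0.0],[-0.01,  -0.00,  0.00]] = x @ [[0.1,0.07,-0.01], [0.03,-0.14,-0.04], [-0.06,-0.06,-0.01]]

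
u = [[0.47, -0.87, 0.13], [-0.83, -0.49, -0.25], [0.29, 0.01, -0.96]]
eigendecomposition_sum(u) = [[(0.73-0j),-0.43+0.00j,0.10+0.00j], [(-0.43+0j),0.25+0.00j,(-0.06-0j)], [(0.11-0j),-0.06+0.00j,(0.02+0j)]] + [[-0.13+0.02j, -0.22-0.02j, 0.01-0.25j], [(-0.2+0.1j), (-0.37+0.06j), (-0.09-0.41j)], [0.09+0.24j, 0.04+0.43j, -0.49+0.07j]] + [[(-0.13-0.02j), -0.22+0.02j, (0.01+0.25j)], [(-0.2-0.1j), (-0.37-0.06j), -0.09+0.41j], [0.09-0.24j, 0.04-0.43j, -0.49-0.07j]]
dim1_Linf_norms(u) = [0.87, 0.83, 0.96]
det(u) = 1.00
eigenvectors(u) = [[(-0.86+0j), (-0.07+0.35j), (-0.07-0.35j)],[(0.5+0j), (0.05+0.61j), (0.05-0.61j)],[-0.12+0.00j, (0.71+0j), (0.71-0j)]]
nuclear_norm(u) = 3.00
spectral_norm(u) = 1.00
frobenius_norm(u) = 1.73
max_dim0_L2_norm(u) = 1.0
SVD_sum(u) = [[0.07, 0.01, -0.1], [-0.17, -0.02, 0.24], [0.55, 0.05, -0.78]] + [[-0.01, -0.85, -0.06], [-0.0, -0.51, -0.04], [-0.00, -0.05, -0.0]] + [[0.41, -0.02, 0.29], [-0.66, 0.04, -0.46], [-0.26, 0.01, -0.18]]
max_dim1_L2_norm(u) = 1.0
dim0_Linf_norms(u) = [0.83, 0.87, 0.96]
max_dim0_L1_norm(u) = 1.59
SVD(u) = [[-0.12, -0.86, -0.5],[0.30, -0.51, 0.81],[-0.95, -0.05, 0.31]] @ diag([1.0039436341688603, 0.9985445343217395, 0.993481752418232]) @ [[-0.57,-0.05,0.82], [0.01,1.0,0.07], [-0.82,0.05,-0.57]]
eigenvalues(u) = [(1+0j), (-0.99+0.15j), (-0.99-0.15j)]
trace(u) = -0.98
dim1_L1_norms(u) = [1.47, 1.57, 1.26]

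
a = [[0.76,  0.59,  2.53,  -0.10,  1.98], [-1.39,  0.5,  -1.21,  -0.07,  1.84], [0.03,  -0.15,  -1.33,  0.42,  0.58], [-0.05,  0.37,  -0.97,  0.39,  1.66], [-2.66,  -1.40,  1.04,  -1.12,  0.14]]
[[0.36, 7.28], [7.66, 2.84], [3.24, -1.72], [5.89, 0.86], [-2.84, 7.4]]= a @[[-0.23, -2.00],[1.86, -0.33],[-1.95, 2.29],[-0.78, 0.89],[2.17, 1.66]]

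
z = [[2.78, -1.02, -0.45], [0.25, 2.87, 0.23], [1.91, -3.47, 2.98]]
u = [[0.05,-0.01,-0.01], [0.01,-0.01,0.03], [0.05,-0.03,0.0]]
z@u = [[0.11, -0.00, -0.06],[0.05, -0.04, 0.08],[0.21, -0.07, -0.12]]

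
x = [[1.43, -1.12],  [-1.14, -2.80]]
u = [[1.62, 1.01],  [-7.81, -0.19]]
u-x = [[0.19, 2.13], [-6.67, 2.61]]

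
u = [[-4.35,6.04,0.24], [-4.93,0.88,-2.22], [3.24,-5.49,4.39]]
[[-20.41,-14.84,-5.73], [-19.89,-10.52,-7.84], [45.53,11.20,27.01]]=u @ [[0.80,2.04,-0.79],[-3.04,-0.98,-1.7],[5.98,-0.18,4.61]]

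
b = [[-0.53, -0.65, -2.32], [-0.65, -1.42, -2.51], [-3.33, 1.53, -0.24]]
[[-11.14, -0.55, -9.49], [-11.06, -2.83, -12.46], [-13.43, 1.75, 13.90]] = b@[[2.92, 0.92, -2.9], [-1.7, 3.02, 3.37], [4.61, -0.82, 3.81]]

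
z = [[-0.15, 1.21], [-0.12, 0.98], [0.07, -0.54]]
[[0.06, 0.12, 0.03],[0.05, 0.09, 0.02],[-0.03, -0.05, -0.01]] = z @[[-0.06, 0.20, -0.04], [0.04, 0.12, 0.02]]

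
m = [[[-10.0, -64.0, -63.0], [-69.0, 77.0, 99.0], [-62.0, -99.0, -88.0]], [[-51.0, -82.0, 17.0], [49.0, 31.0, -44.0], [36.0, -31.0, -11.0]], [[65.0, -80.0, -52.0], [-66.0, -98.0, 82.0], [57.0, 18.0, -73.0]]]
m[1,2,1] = -31.0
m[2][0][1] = -80.0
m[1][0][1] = -82.0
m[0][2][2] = -88.0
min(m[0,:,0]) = -69.0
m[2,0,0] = 65.0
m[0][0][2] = -63.0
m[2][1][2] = 82.0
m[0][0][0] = -10.0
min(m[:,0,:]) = -82.0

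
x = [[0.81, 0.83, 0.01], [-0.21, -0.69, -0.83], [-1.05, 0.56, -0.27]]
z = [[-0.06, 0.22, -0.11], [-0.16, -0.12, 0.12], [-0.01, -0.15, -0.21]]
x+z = [[0.75,1.05,-0.10], [-0.37,-0.81,-0.71], [-1.06,0.41,-0.48]]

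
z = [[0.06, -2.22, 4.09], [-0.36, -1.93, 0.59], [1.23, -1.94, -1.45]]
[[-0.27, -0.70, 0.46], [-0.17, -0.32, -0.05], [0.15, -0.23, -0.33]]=z @ [[0.15, -0.06, 0.02], [0.05, 0.15, 0.07], [-0.04, -0.09, 0.15]]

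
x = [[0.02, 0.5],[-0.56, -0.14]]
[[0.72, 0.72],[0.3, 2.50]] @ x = [[-0.39, 0.26],[-1.39, -0.2]]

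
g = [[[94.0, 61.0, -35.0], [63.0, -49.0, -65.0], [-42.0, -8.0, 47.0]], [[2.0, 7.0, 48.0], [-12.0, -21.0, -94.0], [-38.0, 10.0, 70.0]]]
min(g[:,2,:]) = -42.0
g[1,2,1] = 10.0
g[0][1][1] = -49.0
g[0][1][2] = -65.0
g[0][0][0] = 94.0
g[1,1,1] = -21.0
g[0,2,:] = [-42.0, -8.0, 47.0]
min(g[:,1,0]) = -12.0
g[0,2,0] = -42.0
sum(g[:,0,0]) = 96.0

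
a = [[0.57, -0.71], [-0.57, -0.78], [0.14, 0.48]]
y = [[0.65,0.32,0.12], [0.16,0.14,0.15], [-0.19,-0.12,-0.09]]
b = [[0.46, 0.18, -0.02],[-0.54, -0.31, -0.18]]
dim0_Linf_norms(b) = [0.54, 0.31, 0.18]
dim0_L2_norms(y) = [0.7, 0.37, 0.21]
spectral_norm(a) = 1.17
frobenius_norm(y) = 0.82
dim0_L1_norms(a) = [1.28, 1.97]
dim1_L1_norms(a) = [1.28, 1.35, 0.62]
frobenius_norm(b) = 0.82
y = a @ b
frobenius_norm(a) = 1.42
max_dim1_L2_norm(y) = 0.73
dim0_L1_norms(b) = [1.0, 0.49, 0.2]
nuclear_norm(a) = 1.97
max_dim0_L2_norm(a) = 1.16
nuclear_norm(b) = 0.94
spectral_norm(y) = 0.81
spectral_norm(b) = 0.80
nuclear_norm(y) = 0.94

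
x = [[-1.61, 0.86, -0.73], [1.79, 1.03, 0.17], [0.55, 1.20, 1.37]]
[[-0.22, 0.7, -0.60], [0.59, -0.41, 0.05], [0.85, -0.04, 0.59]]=x @ [[0.14, -0.32, 0.06], [0.28, 0.17, -0.14], [0.32, -0.05, 0.53]]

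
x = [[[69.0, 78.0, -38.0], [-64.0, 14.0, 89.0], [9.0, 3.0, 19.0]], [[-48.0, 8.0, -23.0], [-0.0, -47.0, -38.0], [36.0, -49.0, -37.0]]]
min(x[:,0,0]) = -48.0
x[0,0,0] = 69.0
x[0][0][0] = 69.0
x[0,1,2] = 89.0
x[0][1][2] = 89.0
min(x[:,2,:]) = -49.0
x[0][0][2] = -38.0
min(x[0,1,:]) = -64.0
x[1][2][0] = 36.0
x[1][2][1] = -49.0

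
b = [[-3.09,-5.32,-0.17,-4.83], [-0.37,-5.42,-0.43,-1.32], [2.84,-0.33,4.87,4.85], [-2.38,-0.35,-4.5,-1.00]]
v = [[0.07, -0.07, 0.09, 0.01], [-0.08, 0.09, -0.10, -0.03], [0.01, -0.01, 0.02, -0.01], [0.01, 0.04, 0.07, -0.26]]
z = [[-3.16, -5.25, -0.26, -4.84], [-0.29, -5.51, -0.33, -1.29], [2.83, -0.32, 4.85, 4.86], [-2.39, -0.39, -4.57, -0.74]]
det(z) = 281.30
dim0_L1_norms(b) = [8.68, 11.42, 9.97, 12.0]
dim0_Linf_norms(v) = [0.08, 0.09, 0.1, 0.26]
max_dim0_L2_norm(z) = 7.63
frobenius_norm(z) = 13.26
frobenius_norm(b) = 13.23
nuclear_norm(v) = 0.49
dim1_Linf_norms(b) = [5.32, 5.42, 4.87, 4.5]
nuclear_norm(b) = 21.82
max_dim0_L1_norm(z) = 11.73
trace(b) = -4.64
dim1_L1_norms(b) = [13.41, 7.54, 12.89, 8.23]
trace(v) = -0.08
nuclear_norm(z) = 22.05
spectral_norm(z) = 10.75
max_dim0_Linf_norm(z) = 5.51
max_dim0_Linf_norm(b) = 5.42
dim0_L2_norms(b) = [4.84, 7.61, 6.65, 7.04]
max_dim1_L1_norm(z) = 13.51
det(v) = -0.00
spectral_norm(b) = 10.78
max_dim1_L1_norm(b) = 13.41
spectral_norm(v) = 0.27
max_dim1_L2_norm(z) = 7.81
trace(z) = -4.56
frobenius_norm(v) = 0.34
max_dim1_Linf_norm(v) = 0.26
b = z + v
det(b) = 247.73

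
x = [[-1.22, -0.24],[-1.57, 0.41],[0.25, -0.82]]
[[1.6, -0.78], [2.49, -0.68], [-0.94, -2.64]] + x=[[0.38, -1.02], [0.92, -0.27], [-0.69, -3.46]]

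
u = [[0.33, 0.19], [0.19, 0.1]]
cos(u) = [[0.93, -0.04], [-0.04, 0.98]]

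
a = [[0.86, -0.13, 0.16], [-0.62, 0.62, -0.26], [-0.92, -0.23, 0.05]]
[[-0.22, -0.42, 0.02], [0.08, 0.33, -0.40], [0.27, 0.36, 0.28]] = a @ [[-0.26,-0.40,-0.13], [-0.17,-0.09,-0.63], [-0.09,-0.52,0.33]]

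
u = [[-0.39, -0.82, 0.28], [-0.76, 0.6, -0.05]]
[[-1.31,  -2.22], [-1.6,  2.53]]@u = [[2.2,-0.26,-0.26], [-1.30,2.83,-0.57]]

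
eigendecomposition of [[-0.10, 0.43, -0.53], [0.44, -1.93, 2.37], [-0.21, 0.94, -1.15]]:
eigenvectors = [[-0.20, 0.58, -0.54], [0.88, -0.58, 0.6], [-0.43, -0.58, 0.59]]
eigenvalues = [-3.18, -0.0, 0.0]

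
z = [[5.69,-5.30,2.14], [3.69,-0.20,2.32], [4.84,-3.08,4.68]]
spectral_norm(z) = 11.34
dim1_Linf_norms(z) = [5.69, 3.69, 4.84]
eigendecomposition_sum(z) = [[(2.76+0.08j), -3.17+1.81j, (1.54+0.26j)], [(1.83-2.72j), (-0.19+4.34j), (1.24-1.38j)], [(2.54-3.03j), (-0.78+5.17j), (1.66-1.5j)]] + [[(2.76-0.08j),(-3.17-1.81j),(1.54-0.26j)], [(1.83+2.72j),-0.19-4.34j,(1.24+1.38j)], [2.54+3.03j,(-0.78-5.17j),(1.66+1.5j)]] + [[0.17-0.00j, (1.05+0j), (-0.94+0j)],  [0.03-0.00j, (0.17+0j), -0.15+0.00j],  [(-0.25+0j), -1.52-0.00j, 1.36-0.00j]]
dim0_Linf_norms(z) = [5.69, 5.3, 4.68]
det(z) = 45.10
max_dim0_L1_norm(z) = 14.22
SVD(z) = [[-0.69,-0.68,0.24],[-0.34,0.6,0.72],[-0.64,0.41,-0.65]] @ diag([11.335089954033712, 2.926882944612405, 1.359298334620132]) @ [[-0.73, 0.50, -0.46], [0.12, 0.76, 0.64], [0.67, 0.41, -0.61]]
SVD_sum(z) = [[5.7, -3.92, 3.62], [2.83, -1.94, 1.8], [5.29, -3.64, 3.36]] + [[-0.23, -1.52, -1.28], [0.2, 1.34, 1.13], [0.14, 0.92, 0.78]] + [[0.22, 0.14, -0.20], [0.66, 0.41, -0.6], [-0.59, -0.36, 0.54]]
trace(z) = 10.17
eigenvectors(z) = [[-0.29-0.37j, (-0.29+0.37j), -0.56+0.00j], [(-0.56+0.06j), -0.56-0.06j, -0.09+0.00j], [(-0.68+0j), -0.68-0.00j, 0.82+0.00j]]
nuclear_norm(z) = 15.62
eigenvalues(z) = [(4.23+2.93j), (4.23-2.93j), (1.7+0j)]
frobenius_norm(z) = 11.79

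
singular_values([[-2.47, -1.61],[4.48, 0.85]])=[5.35, 0.96]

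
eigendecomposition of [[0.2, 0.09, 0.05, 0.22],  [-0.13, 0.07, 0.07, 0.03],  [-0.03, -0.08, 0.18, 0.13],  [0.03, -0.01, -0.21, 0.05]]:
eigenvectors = [[(0.55+0j), 0.55-0.00j, (0.74+0j), 0.74-0.00j],[(0.22+0.38j), 0.22-0.38j, (-0.44+0.27j), -0.44-0.27j],[0.25+0.39j, 0.25-0.39j, 0.18-0.26j, 0.18+0.26j],[(-0.5+0.19j), (-0.5-0.19j), 0.11+0.28j, 0.11-0.28j]]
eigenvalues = [(0.06+0.18j), (0.06-0.18j), (0.19+0.1j), (0.19-0.1j)]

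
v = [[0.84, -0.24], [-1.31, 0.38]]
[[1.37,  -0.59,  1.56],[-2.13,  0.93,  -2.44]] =v @[[2.03, -0.16, 1.37], [1.40, 1.89, -1.69]]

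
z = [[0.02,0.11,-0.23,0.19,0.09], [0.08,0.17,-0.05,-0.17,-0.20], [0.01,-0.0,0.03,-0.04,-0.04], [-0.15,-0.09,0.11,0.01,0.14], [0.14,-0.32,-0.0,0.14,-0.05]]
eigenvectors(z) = [[-0.16+0.00j, (0.01+0j), (0.56+0.21j), (0.56-0.21j), (-0.5+0j)],[0.69+0.00j, (-0.25+0j), -0.04+0.04j, -0.04-0.04j, 0.15+0.00j],[0.10+0.00j, -0.06+0.00j, (-0.04+0.03j), -0.04-0.03j, (0.28+0j)],[(-0.3+0j), 0.46+0.00j, (-0.48+0.15j), (-0.48-0.15j), (0.53+0j)],[-0.63+0.00j, (-0.85+0j), 0.62+0.00j, 0.62-0.00j, (-0.61+0j)]]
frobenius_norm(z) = 0.65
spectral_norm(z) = 0.45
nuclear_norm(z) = 1.15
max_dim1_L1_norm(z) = 0.67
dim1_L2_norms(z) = [0.33, 0.33, 0.06, 0.25, 0.38]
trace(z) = 0.18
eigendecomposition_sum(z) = [[-0.01+0.00j, (-0.06-0j), 0.02+0.00j, (0.03+0j), 0.03+0.00j],[(0.05-0j), 0.25+0.00j, (-0.1-0j), (-0.12-0j), (-0.13+0j)],[(0.01-0j), 0.04+0.00j, (-0.01-0j), -0.02-0.00j, (-0.02+0j)],[(-0.02+0j), (-0.11-0j), 0.04+0.00j, 0.05+0.00j, (0.06+0j)],[-0.05+0.00j, (-0.23-0j), 0.09+0.00j, (0.11+0j), (0.12+0j)]] + [[-0.00+0.00j, -0j, -0.00-0.00j, 0.00-0.00j, 0.00-0.00j], [0.04-0.00j, (-0.07+0j), (0.04+0j), (-0.04+0j), (-0.07+0j)], [(0.01-0j), (-0.02+0j), 0.01+0.00j, (-0.01+0j), -0.02+0.00j], [-0.07+0.00j, 0.14-0.00j, -0.07-0.00j, 0.07-0.00j, (0.12-0j)], [(0.13-0j), (-0.25+0j), 0.13+0.00j, -0.13+0.00j, (-0.23+0j)]] + [[(0.02+0.04j),0.07-0.00j,-0.10+0.06j,0.08+0.00j,(0.03-0j)], [-0.00+0.00j,(-0+0.01j),(-0-0.01j),-0.00+0.01j,-0.00+0.00j], [(-0-0j),-0.00+0.01j,0.00-0.01j,-0.00+0.01j,(-0+0j)], [(-0.03-0.02j),(-0.05+0.04j),0.04-0.09j,(-0.05+0.04j),-0.02+0.02j], [(0.03+0.03j),0.07-0.03j,-0.07+0.09j,0.08-0.03j,(0.03-0.01j)]] + [[0.02-0.04j, (0.07+0j), -0.10-0.06j, 0.08-0.00j, 0.03+0.00j],[(-0-0j), (-0-0.01j), (-0+0.01j), (-0-0.01j), (-0-0j)],[-0.00+0.00j, -0.00-0.01j, 0.01j, -0.00-0.01j, (-0-0j)],[-0.03+0.02j, -0.05-0.04j, (0.04+0.09j), -0.05-0.04j, (-0.02-0.02j)],[(0.03-0.03j), (0.07+0.03j), (-0.07-0.09j), 0.08+0.03j, 0.03+0.01j]] + [[(-0+0j), (0.02-0j), -0.06+0.00j, 0.01-0.00j, 0.00-0.00j],[0.00-0.00j, (-0+0j), 0.02-0.00j, -0.00+0.00j, -0.00+0.00j],[0.00-0.00j, (-0.01+0j), (0.03-0j), -0.00+0.00j, -0.00+0.00j],[-0j, (-0.02+0j), 0.06-0.00j, (-0.01+0j), -0.00+0.00j],[(-0+0j), (0.02-0j), -0.07+0.00j, 0.01-0.00j, 0.01-0.00j]]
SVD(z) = [[0.02, -0.94, 0.11, -0.27, -0.17], [0.65, 0.22, 0.40, -0.61, 0.05], [0.06, 0.16, 0.05, 0.08, -0.98], [-0.31, 0.13, -0.62, -0.7, -0.08], [-0.69, 0.14, 0.66, -0.25, -0.01]] @ diag([0.44582133840929555, 0.3492387956045972, 0.32470283098271707, 0.028576117837362885, 0.005203355143478158]) @ [[0.01, 0.81, -0.15, -0.47, -0.31], [-0.00, -0.35, 0.64, -0.58, -0.35], [0.68, -0.23, -0.35, 0.12, -0.59], [0.62, 0.36, 0.58, 0.26, 0.28], [0.39, -0.18, -0.32, -0.6, 0.59]]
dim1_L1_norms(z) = [0.64, 0.67, 0.12, 0.5, 0.65]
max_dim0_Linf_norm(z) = 0.32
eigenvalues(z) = [(0.4+0j), (-0.22+0j), (-0.01+0.06j), (-0.01-0.06j), (0.02+0j)]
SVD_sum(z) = [[0.0, 0.01, -0.0, -0.00, -0.00], [0.0, 0.23, -0.04, -0.14, -0.09], [0.0, 0.02, -0.00, -0.01, -0.01], [-0.00, -0.11, 0.02, 0.07, 0.04], [-0.0, -0.25, 0.05, 0.15, 0.1]] + [[0.00, 0.12, -0.21, 0.19, 0.12], [-0.00, -0.03, 0.05, -0.05, -0.03], [-0.00, -0.02, 0.04, -0.03, -0.02], [-0.00, -0.02, 0.03, -0.03, -0.02], [-0.00, -0.02, 0.03, -0.03, -0.02]] + [[0.02, -0.01, -0.01, 0.0, -0.02], [0.09, -0.03, -0.05, 0.02, -0.08], [0.01, -0.0, -0.01, 0.0, -0.01], [-0.14, 0.05, 0.07, -0.02, 0.12], [0.15, -0.05, -0.07, 0.02, -0.13]] + [[-0.00, -0.0, -0.00, -0.0, -0.0], [-0.01, -0.01, -0.01, -0.00, -0.00], [0.00, 0.00, 0.0, 0.00, 0.0], [-0.01, -0.01, -0.01, -0.01, -0.01], [-0.0, -0.00, -0.00, -0.00, -0.0]] + [[-0.00, 0.00, 0.0, 0.00, -0.00], [0.0, -0.0, -0.00, -0.00, 0.0], [-0.0, 0.0, 0.00, 0.0, -0.00], [-0.0, 0.0, 0.00, 0.00, -0.0], [-0.00, 0.00, 0.0, 0.0, -0.0]]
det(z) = -0.00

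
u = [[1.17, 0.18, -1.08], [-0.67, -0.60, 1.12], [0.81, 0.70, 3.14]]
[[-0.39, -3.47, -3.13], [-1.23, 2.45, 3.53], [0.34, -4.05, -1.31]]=u@ [[-0.97, -3.02, -1.65],[2.68, -1.17, -2.84],[-0.24, -0.25, 0.64]]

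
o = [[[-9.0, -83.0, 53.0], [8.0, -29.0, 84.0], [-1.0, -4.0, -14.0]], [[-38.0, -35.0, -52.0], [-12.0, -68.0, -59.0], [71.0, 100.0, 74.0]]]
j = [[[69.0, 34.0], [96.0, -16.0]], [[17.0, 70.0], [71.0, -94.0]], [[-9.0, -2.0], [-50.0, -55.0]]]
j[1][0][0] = 17.0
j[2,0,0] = -9.0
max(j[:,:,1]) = 70.0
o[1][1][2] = -59.0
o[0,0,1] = -83.0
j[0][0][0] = 69.0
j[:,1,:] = [[96.0, -16.0], [71.0, -94.0], [-50.0, -55.0]]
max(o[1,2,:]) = 100.0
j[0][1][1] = -16.0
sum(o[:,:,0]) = 19.0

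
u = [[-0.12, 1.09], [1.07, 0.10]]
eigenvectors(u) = [[-0.75, -0.67], [0.67, -0.74]]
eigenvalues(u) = [-1.1, 1.08]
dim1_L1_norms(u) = [1.21, 1.17]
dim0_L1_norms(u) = [1.19, 1.19]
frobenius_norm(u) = 1.54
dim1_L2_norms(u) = [1.1, 1.07]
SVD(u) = [[0.94, -0.34], [-0.34, -0.94]] @ diag([1.0997295342241384, 1.0714452629766766]) @ [[-0.43, 0.90], [-0.9, -0.43]]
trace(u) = -0.02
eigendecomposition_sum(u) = [[-0.6, 0.55], [0.54, -0.49]] + [[0.48, 0.54], [0.53, 0.59]]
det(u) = -1.18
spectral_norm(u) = 1.10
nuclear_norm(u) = 2.17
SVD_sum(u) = [[-0.44,0.94], [0.16,-0.33]] + [[0.32, 0.15], [0.91, 0.43]]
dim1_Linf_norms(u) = [1.09, 1.07]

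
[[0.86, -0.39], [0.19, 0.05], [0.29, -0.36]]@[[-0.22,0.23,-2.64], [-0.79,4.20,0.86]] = [[0.12, -1.44, -2.61], [-0.08, 0.25, -0.46], [0.22, -1.45, -1.08]]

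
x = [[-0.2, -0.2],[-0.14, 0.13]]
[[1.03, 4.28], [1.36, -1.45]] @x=[[-0.81, 0.35],[-0.07, -0.46]]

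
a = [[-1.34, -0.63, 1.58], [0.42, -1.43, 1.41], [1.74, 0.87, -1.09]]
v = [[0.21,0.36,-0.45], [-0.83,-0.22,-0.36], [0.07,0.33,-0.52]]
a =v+[[-1.55, -0.99, 2.03], [1.25, -1.21, 1.77], [1.67, 0.54, -0.57]]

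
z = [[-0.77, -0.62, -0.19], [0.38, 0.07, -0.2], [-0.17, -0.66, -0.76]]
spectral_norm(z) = 1.32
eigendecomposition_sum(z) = [[0.01, 0.02, -0.01],[-0.02, -0.03, 0.01],[0.01, 0.02, -0.01]] + [[-5.53,2.79,8.45], [1.75,-0.88,-2.68], [-3.74,1.88,5.71]] + [[4.75, -3.42, -8.63],[-1.36, 0.98, 2.47],[3.55, -2.56, -6.46]]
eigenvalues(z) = [-0.02, -0.7, -0.73]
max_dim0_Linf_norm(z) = 0.77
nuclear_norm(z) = 2.04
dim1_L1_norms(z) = [1.58, 0.65, 1.59]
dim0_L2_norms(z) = [0.88, 0.91, 0.81]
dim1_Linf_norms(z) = [0.77, 0.38, 0.76]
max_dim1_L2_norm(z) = 1.02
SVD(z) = [[-0.71,0.53,-0.47], [0.12,-0.57,-0.81], [-0.69,-0.63,0.34]] @ diag([1.3167161031918528, 0.7147672960615283, 0.012900235507667857]) @ [[0.54,0.69,0.49], [-0.72,0.07,0.69], [-0.44,0.72,-0.53]]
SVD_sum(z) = [[-0.50, -0.64, -0.45], [0.08, 0.11, 0.08], [-0.49, -0.63, -0.44]] + [[-0.27, 0.03, 0.26], [0.29, -0.03, -0.28], [0.32, -0.03, -0.31]] + [[0.0, -0.00, 0.0], [0.00, -0.01, 0.01], [-0.0, 0.0, -0.0]]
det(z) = -0.01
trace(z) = -1.46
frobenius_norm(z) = 1.50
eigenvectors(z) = [[0.46, -0.8, 0.78], [-0.71, 0.25, -0.22], [0.53, -0.54, 0.58]]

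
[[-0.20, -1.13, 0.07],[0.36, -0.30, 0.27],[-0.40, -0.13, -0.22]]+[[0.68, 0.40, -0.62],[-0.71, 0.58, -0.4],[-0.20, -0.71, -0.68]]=[[0.48,-0.73,-0.55], [-0.35,0.28,-0.13], [-0.60,-0.84,-0.90]]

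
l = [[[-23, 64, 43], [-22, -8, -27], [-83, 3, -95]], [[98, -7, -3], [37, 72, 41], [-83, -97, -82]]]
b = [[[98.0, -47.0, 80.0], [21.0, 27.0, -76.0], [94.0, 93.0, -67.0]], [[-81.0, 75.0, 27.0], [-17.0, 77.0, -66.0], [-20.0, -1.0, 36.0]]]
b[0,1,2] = -76.0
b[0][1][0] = 21.0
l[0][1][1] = -8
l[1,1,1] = 72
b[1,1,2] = -66.0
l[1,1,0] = 37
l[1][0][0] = 98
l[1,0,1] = -7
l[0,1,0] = -22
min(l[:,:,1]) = -97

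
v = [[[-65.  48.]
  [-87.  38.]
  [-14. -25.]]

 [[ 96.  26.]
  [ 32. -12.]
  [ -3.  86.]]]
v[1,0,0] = 96.0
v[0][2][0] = -14.0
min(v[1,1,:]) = -12.0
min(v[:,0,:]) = -65.0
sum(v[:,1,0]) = -55.0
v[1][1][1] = -12.0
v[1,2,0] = -3.0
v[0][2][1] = -25.0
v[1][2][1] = 86.0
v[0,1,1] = 38.0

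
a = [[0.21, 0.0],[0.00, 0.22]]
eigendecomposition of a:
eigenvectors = [[1.00, 0.0], [0.00, 1.0]]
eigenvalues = [0.21, 0.22]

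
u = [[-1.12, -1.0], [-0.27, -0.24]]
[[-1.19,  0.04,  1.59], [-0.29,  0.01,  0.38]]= u @ [[0.54, 0.45, -1.13], [0.59, -0.54, -0.32]]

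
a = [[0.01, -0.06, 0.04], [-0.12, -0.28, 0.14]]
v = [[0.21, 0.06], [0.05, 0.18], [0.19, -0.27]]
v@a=[[-0.01,-0.03,0.02], [-0.02,-0.05,0.03], [0.03,0.06,-0.03]]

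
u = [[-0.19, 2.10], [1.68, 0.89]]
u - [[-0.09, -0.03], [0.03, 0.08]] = [[-0.1,2.13], [1.65,0.81]]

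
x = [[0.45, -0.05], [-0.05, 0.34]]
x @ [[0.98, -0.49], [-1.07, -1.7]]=[[0.49, -0.14], [-0.41, -0.55]]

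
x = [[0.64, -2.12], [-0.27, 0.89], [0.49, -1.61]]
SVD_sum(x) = [[0.64, -2.12], [-0.27, 0.89], [0.49, -1.61]] + [[-0.0, -0.0],[-0.0, -0.0],[0.0, 0.00]]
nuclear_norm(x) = 2.94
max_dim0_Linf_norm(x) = 2.12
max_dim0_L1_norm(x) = 4.62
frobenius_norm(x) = 2.93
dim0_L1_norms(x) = [1.4, 4.62]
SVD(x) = [[-0.76, -0.64], [0.32, -0.15], [-0.57, 0.76]] @ diag([2.9327786580489614, 0.003056614554870543]) @ [[-0.29,0.96], [0.96,0.29]]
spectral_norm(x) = 2.93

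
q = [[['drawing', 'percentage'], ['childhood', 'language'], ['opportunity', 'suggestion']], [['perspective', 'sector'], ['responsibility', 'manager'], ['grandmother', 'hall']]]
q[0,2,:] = ['opportunity', 'suggestion']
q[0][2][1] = 'suggestion'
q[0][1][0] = 'childhood'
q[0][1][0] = 'childhood'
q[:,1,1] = ['language', 'manager']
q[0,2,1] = 'suggestion'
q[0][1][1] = 'language'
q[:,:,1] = [['percentage', 'language', 'suggestion'], ['sector', 'manager', 'hall']]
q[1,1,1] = 'manager'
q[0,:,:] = [['drawing', 'percentage'], ['childhood', 'language'], ['opportunity', 'suggestion']]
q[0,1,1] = 'language'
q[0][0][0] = 'drawing'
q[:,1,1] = ['language', 'manager']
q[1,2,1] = 'hall'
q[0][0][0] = 'drawing'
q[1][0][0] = 'perspective'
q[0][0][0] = 'drawing'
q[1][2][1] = 'hall'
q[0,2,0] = 'opportunity'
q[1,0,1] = 'sector'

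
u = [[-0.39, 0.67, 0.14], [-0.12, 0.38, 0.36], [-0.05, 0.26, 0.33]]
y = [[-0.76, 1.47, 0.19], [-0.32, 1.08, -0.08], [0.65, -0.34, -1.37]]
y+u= [[-1.15, 2.14, 0.33],[-0.44, 1.46, 0.28],[0.60, -0.08, -1.04]]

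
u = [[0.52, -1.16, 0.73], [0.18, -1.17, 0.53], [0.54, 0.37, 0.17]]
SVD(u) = [[-0.75, 0.27, -0.61],[-0.66, -0.23, 0.71],[0.05, 0.93, 0.35]] @ diag([1.9436693832370713, 0.7145744748759509, 0.0057138885691641874]) @ [[-0.25, 0.85, -0.46], [0.85, 0.42, 0.33], [0.47, -0.31, -0.83]]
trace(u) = -0.48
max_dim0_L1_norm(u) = 2.7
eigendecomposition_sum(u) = [[0.53,-0.23,0.39], [0.19,-0.08,0.14], [0.53,-0.23,0.39]] + [[-0.00, 0.0, 0.00], [0.00, -0.00, -0.00], [0.0, -0.01, -0.0]] + [[-0.01,-0.93,0.34], [-0.01,-1.09,0.39], [0.01,0.61,-0.22]]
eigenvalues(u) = [0.84, -0.01, -1.31]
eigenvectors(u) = [[0.69, 0.48, -0.60],[0.24, -0.30, -0.7],[0.69, -0.82, 0.39]]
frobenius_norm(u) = 2.07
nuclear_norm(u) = 2.66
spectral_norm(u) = 1.94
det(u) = 0.01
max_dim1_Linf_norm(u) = 1.17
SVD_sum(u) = [[0.36, -1.24, 0.66], [0.32, -1.1, 0.59], [-0.03, 0.09, -0.05]] + [[0.16, 0.08, 0.06], [-0.14, -0.07, -0.05], [0.57, 0.28, 0.22]] + [[-0.0, 0.00, 0.0],[0.00, -0.00, -0.00],[0.0, -0.00, -0.00]]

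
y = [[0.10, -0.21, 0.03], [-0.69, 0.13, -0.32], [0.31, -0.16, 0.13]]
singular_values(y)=[0.86, 0.2, 0.0]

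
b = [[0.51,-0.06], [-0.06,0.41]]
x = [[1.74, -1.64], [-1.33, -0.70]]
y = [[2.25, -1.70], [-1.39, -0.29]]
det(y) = -3.02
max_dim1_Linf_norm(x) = 1.74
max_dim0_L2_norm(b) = 0.51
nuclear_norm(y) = 4.00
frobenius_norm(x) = 2.82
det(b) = 0.21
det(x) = -3.40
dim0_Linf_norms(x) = [1.74, 1.64]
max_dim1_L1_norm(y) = 3.95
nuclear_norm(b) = 0.92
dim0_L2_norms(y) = [2.64, 1.72]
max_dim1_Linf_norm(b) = 0.51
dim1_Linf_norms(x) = [1.74, 1.33]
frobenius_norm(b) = 0.66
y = b + x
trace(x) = 1.04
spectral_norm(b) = 0.54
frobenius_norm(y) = 3.16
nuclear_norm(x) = 3.84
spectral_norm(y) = 2.99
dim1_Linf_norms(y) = [2.25, 1.39]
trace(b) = 0.92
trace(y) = 1.96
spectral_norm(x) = 2.46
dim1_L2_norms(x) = [2.39, 1.5]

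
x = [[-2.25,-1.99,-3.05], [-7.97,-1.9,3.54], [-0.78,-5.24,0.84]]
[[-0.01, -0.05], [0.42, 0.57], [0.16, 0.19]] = x @ [[-0.03, -0.04], [-0.02, -0.02], [0.04, 0.06]]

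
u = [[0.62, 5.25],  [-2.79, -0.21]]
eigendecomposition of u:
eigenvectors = [[(0.81+0j), 0.81-0.00j], [-0.06+0.59j, (-0.06-0.59j)]]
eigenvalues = [(0.2+3.8j), (0.2-3.8j)]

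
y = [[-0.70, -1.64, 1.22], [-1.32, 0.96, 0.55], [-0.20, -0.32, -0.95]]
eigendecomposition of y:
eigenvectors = [[(0.56+0j), -0.79+0.00j, -0.79-0.00j],  [-0.82+0.00j, -0.42-0.01j, -0.42+0.01j],  [0.05+0.00j, -0.20-0.40j, (-0.2+0.4j)]]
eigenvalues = [(1.82+0j), (-1.26+0.58j), (-1.26-0.58j)]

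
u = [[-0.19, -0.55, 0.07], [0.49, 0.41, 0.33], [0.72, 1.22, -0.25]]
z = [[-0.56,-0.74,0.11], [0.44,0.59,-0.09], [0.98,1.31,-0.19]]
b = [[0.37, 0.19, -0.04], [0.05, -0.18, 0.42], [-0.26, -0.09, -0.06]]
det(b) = -0.00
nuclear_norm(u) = 2.21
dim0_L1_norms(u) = [1.4, 2.18, 0.65]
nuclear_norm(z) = 2.04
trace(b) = 0.13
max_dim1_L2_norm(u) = 1.44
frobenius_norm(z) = 2.03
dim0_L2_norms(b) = [0.45, 0.28, 0.43]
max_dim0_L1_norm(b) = 0.68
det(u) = -0.08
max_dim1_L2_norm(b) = 0.46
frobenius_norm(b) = 0.68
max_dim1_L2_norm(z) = 1.65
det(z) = -0.00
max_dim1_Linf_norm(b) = 0.42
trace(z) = -0.16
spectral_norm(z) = 2.03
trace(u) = -0.03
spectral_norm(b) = 0.50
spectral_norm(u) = 1.65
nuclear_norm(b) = 0.96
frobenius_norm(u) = 1.71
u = b + z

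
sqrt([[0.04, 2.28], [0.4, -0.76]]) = [[0.57+0.36j, (0.9-1.3j)],[0.16-0.23j, (0.25+0.82j)]]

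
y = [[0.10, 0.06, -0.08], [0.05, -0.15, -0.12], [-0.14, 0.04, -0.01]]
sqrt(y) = [[0.36, 0.22, 0.04], [-0.1, -0.14, -0.48], [-0.15, 0.3, 0.38]]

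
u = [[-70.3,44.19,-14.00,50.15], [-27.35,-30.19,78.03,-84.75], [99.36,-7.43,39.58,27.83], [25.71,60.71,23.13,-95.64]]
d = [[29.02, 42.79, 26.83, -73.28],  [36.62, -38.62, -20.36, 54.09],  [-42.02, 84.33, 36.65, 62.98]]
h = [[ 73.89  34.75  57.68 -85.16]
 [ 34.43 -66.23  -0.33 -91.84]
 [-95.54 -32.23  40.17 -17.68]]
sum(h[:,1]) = -63.71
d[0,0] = 29.02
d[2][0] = -42.02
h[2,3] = -17.68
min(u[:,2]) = -14.0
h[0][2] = 57.68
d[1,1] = -38.62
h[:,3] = [-85.16, -91.84, -17.68]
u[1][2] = 78.03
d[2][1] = 84.33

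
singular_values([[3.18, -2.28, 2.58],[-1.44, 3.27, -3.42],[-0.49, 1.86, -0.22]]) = [6.81, 1.6, 1.11]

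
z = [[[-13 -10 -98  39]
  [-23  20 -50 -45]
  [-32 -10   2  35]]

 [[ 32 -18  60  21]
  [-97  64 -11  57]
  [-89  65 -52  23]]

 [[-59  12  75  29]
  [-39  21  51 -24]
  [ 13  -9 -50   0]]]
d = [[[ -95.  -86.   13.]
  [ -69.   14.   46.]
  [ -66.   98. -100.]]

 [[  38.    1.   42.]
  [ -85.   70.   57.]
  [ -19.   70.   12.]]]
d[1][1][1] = 70.0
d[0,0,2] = 13.0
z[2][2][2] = -50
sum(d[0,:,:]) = -245.0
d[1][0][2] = 42.0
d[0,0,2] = 13.0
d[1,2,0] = -19.0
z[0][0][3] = 39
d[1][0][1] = 1.0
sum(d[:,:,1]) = 167.0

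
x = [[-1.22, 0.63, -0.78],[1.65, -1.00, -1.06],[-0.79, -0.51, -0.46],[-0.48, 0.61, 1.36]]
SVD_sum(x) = [[-0.63, 0.41, 0.39], [1.64, -1.05, -1.02], [-0.10, 0.06, 0.06], [-0.96, 0.61, 0.59]] + [[-0.71, -0.08, -1.07],  [-0.01, -0.00, -0.02],  [-0.47, -0.05, -0.71],  [0.5, 0.06, 0.75]] + [[0.13, 0.3, -0.11], [0.02, 0.05, -0.02], [-0.22, -0.52, 0.18], [-0.02, -0.06, 0.02]]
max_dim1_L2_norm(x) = 2.2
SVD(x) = [[-0.32,-0.72,0.50], [0.82,-0.01,0.09], [-0.05,-0.48,-0.86], [-0.48,0.50,-0.09]] @ diag([2.687033050122644, 1.785121707882442, 0.6934651221189669]) @ [[0.75, -0.48, -0.46], [0.56, 0.06, 0.83], [0.37, 0.88, -0.31]]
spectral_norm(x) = 2.69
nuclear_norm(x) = 5.17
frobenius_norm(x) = 3.30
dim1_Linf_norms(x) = [1.22, 1.65, 0.79, 1.36]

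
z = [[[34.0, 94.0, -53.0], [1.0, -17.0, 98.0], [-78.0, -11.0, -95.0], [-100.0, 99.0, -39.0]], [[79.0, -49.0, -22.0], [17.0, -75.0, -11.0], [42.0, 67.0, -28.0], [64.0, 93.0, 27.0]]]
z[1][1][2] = -11.0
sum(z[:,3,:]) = 144.0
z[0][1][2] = 98.0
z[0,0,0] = 34.0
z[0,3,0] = -100.0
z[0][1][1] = -17.0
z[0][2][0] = -78.0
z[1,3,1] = 93.0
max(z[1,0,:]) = 79.0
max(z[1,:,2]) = 27.0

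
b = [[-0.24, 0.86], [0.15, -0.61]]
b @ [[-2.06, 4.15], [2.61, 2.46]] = [[2.74, 1.12], [-1.90, -0.88]]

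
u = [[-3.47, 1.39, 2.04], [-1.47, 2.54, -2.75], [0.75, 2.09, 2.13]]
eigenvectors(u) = [[0.97+0.00j, (-0.07+0.24j), (-0.07-0.24j)], [0.15+0.00j, (-0.75+0j), -0.75-0.00j], [-0.18+0.00j, 0.61j, -0.61j]]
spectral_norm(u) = 4.60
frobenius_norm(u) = 6.62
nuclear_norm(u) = 11.17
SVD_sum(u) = [[-2.92, 2.46, 1.01],[-1.45, 1.23, 0.5],[-0.96, 0.81, 0.33]] + [[0.17, -0.26, 1.11], [-0.5, 0.77, -3.31], [0.25, -0.38, 1.63]] + [[-0.72, -0.82, -0.08],[0.48, 0.55, 0.05],[1.46, 1.66, 0.17]]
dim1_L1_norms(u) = [6.9, 6.76, 4.97]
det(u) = -47.39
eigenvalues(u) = [(-3.63+0j), (2.42+2.68j), (2.42-2.68j)]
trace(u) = 1.20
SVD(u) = [[-0.86,  0.29,  -0.42], [-0.43,  -0.86,  0.28], [-0.28,  0.42,  0.86]] @ diag([4.599940698427881, 3.996855544847699, 2.5773613104427198]) @ [[0.74, -0.62, -0.26], [0.14, -0.22, 0.96], [0.66, 0.75, 0.07]]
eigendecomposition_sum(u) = [[(-3.43-0j), 0.31+0.00j, 1.36-0.00j],  [-0.53-0.00j, (0.05+0j), (0.21-0j)],  [0.64+0.00j, -0.06-0.00j, (-0.25+0j)]] + [[-0.02+0.16j, 0.54-0.28j, (0.34+0.61j)], [(-0.47+0.07j), 1.25+1.34j, -1.48+1.48j], [(0.06+0.38j), 1.07-1.01j, (1.19+1.19j)]] + [[-0.02-0.16j, (0.54+0.28j), 0.34-0.61j],  [(-0.47-0.07j), 1.25-1.34j, -1.48-1.48j],  [0.06-0.38j, 1.07+1.01j, (1.19-1.19j)]]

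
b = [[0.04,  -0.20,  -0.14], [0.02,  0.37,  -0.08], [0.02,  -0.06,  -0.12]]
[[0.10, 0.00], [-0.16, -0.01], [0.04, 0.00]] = b @ [[-0.04, -0.00], [-0.46, -0.02], [-0.10, -0.00]]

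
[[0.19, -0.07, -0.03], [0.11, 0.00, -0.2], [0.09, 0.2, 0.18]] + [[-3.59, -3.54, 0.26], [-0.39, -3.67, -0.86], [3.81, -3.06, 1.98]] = [[-3.40, -3.61, 0.23], [-0.28, -3.67, -1.06], [3.9, -2.86, 2.16]]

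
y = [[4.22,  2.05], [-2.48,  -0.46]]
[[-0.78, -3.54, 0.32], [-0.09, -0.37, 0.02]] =y @ [[0.17,0.76,-0.06], [-0.73,-3.29,0.28]]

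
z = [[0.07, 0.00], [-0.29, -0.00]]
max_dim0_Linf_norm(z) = 0.29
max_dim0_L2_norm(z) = 0.3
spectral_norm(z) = 0.30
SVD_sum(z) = [[0.07, 0.00], [-0.29, 0.00]] + [[-0.0, -0.0], [-0.0, -0.0]]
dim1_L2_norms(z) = [0.07, 0.29]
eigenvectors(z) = [[0.0, 0.23], [1.00, -0.97]]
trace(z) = 0.07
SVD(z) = [[-0.23,0.97], [0.97,0.23]] @ diag([0.2983286778035259, -0.0]) @ [[-1.00, -0.00],[0.0, 1.0]]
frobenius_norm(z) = 0.30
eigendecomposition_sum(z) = [[-0.00, -0.00],[-0.00, -0.00]] + [[0.07, 0.0], [-0.29, 0.0]]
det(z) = 0.00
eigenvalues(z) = [-0.0, 0.07]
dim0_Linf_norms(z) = [0.29, 0.0]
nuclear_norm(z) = 0.30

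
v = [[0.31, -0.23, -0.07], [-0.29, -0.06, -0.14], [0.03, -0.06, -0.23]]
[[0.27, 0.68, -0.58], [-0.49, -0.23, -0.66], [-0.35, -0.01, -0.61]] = v @ [[0.93, 0.86, 0.72],[-0.45, -2.03, 2.89],[1.77, 0.7, 2.00]]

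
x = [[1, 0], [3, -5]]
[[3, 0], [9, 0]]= x @ [[3, 0], [0, 0]]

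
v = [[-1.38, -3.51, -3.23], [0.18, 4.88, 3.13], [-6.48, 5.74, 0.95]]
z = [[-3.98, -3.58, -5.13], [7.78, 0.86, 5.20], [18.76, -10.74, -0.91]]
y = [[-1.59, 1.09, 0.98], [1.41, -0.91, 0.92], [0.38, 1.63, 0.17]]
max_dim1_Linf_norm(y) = 1.63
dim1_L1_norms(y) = [3.66, 3.24, 2.18]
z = v @ y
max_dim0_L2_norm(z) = 20.7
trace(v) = 4.45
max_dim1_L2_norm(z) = 21.64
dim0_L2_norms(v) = [6.63, 8.31, 4.6]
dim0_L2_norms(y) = [2.16, 2.16, 1.35]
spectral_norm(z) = 22.68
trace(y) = -2.33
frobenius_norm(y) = 3.34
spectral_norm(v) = 10.01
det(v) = -15.29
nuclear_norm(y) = 5.51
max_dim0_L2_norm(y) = 2.16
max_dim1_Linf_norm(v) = 6.48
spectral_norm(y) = 2.67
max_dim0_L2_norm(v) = 8.31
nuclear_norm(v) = 16.09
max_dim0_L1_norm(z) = 30.52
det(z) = -82.33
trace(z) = -4.03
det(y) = 5.34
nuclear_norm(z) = 32.89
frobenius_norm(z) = 24.73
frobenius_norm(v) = 11.58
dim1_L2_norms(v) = [4.97, 5.8, 8.71]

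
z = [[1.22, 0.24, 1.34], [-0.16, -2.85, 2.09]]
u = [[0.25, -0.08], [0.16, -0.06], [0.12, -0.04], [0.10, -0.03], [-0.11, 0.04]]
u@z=[[0.32, 0.29, 0.17], [0.20, 0.21, 0.09], [0.15, 0.14, 0.08], [0.13, 0.11, 0.07], [-0.14, -0.14, -0.06]]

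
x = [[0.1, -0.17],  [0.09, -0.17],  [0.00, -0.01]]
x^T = [[0.1, 0.09, 0.0], [-0.17, -0.17, -0.01]]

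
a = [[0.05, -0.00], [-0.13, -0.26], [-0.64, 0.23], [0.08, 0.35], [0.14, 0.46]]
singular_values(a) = [0.69, 0.66]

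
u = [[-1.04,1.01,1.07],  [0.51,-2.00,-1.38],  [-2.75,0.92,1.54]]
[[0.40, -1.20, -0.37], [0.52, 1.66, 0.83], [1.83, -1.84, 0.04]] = u@[[-0.76, 0.34, -0.49], [-0.57, -0.57, 0.08], [0.17, -0.25, -0.90]]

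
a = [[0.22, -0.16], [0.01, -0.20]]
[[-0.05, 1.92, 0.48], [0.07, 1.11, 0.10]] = a @ [[-0.52, 4.84, 1.86], [-0.38, -5.33, -0.42]]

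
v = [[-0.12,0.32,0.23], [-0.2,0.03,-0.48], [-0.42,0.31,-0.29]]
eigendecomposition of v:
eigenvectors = [[(-0.16+0.5j), -0.16-0.50j, -0.72+0.00j], [(-0.37-0.44j), -0.37+0.44j, -0.62+0.00j], [(-0.62+0j), -0.62-0.00j, (0.33+0j)]]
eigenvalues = [(-0.22+0.55j), (-0.22-0.55j), (0.05+0j)]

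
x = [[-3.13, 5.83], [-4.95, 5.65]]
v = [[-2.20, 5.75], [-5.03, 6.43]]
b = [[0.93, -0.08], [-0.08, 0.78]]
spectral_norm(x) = 9.95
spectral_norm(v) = 10.12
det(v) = 14.78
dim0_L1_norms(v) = [7.23, 12.18]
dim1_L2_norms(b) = [0.93, 0.78]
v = x + b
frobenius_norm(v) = 10.22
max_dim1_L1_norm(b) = 1.01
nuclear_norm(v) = 11.58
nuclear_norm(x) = 11.07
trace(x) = 2.52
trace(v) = 4.23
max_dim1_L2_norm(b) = 0.93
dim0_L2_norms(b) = [0.93, 0.78]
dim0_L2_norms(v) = [5.49, 8.63]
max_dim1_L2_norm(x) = 7.51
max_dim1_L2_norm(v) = 8.16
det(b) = 0.72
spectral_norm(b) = 0.96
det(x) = 11.17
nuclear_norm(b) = 1.71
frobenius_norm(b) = 1.22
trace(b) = 1.71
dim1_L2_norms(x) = [6.62, 7.51]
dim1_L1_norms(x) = [8.96, 10.6]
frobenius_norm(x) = 10.01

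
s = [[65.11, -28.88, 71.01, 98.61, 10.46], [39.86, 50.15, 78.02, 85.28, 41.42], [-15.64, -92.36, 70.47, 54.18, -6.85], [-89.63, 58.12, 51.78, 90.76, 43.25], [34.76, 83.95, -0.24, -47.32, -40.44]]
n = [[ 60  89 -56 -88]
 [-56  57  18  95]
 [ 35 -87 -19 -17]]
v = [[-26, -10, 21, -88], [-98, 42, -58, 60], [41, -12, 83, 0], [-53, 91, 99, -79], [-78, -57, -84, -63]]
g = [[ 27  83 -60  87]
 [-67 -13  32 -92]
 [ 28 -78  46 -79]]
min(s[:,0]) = -89.63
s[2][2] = 70.47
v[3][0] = -53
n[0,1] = 89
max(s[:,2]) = 78.02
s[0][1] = -28.88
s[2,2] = 70.47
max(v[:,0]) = 41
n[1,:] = [-56, 57, 18, 95]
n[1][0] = -56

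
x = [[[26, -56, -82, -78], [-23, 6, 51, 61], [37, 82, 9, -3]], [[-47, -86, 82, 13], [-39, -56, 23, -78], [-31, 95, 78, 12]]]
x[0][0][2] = -82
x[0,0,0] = 26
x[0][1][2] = 51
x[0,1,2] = 51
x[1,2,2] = 78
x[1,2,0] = -31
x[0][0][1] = -56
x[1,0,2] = 82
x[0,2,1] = 82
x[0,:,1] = [-56, 6, 82]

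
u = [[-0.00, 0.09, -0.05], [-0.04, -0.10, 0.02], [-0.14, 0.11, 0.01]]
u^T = [[-0.0, -0.04, -0.14], [0.09, -0.1, 0.11], [-0.05, 0.02, 0.01]]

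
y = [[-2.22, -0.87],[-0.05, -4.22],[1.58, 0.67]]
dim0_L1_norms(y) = [3.85, 5.76]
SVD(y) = [[-0.31, 0.75], [-0.92, -0.39], [0.23, -0.53]] @ diag([4.4541775156551004, 2.569397333818294]) @ [[0.25, 0.97], [-0.97, 0.25]]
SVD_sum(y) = [[-0.35, -1.35], [-1.02, -3.97], [0.26, 1.01]] + [[-1.87, 0.48], [0.97, -0.25], [1.32, -0.34]]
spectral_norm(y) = 4.45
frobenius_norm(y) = 5.14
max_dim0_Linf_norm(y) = 4.22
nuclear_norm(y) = 7.02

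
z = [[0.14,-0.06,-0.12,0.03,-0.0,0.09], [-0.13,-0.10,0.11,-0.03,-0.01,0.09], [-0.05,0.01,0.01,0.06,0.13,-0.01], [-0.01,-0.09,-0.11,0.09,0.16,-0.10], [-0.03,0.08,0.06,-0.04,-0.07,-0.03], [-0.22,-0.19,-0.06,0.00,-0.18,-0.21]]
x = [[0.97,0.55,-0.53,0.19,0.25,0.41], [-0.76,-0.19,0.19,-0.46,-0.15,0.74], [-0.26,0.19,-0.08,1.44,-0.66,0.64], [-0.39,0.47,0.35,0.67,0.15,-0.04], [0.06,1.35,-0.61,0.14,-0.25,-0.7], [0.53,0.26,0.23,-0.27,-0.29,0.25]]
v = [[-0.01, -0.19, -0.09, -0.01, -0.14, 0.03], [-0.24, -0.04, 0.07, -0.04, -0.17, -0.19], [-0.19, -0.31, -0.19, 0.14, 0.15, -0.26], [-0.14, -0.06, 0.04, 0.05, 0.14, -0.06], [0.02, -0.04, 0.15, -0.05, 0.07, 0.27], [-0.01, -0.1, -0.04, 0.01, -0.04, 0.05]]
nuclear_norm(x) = 7.25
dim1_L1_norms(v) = [0.47, 0.75, 1.24, 0.49, 0.6, 0.25]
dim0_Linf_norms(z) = [0.22, 0.19, 0.12, 0.09, 0.18, 0.21]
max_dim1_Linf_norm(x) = 1.44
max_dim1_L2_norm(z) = 0.41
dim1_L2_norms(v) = [0.25, 0.36, 0.53, 0.22, 0.32, 0.13]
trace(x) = 1.37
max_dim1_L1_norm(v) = 1.24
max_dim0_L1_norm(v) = 0.86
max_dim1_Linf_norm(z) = 0.22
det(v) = -0.00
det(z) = -0.00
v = x @ z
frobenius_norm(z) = 0.60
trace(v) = -0.07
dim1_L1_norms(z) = [0.44, 0.47, 0.27, 0.56, 0.31, 0.86]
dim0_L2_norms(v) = [0.34, 0.39, 0.27, 0.16, 0.31, 0.43]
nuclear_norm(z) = 1.18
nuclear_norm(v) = 1.53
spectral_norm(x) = 2.02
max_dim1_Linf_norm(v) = 0.31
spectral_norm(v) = 0.61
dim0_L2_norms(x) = [1.42, 1.58, 0.93, 1.69, 0.83, 1.3]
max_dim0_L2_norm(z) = 0.3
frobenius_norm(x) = 3.26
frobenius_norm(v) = 0.80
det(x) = 1.56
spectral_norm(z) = 0.42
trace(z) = -0.14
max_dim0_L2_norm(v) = 0.43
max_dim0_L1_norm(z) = 0.58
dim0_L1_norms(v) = [0.61, 0.74, 0.58, 0.3, 0.71, 0.86]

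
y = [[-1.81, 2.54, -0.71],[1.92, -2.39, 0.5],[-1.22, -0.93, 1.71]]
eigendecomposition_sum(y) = [[-1.99, 2.37, -0.43], [1.97, -2.34, 0.42], [-0.10, 0.12, -0.02]] + [[-0.00, -0.00, -0.0], [-0.00, -0.0, -0.0], [-0.00, -0.00, -0.00]] + [[0.18, 0.17, -0.28], [-0.05, -0.05, 0.08], [-1.12, -1.05, 1.73]]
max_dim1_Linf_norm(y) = 2.54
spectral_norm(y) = 4.47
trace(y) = -2.49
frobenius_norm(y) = 5.02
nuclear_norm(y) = 6.74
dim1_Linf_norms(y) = [2.54, 2.39, 1.71]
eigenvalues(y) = [-4.36, -0.0, 1.87]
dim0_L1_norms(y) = [4.95, 5.86, 2.92]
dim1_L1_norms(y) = [5.06, 4.81, 3.86]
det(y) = 0.00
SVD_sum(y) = [[-1.79, 2.55, -0.73], [1.73, -2.46, 0.71], [0.25, -0.36, 0.1]] + [[-0.02,-0.01,0.02], [0.19,0.07,-0.21], [-1.47,-0.57,1.61]] + [[-0.00,-0.00,-0.0], [-0.0,-0.00,-0.0], [-0.00,-0.0,-0.00]]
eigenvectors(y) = [[0.71, -0.51, -0.16], [-0.7, -0.55, 0.04], [0.04, -0.66, 0.99]]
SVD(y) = [[-0.72, -0.02, -0.70], [0.69, 0.13, -0.71], [0.10, -0.99, -0.08]] @ diag([4.471792286812, 2.2717335914401886, 0.0004828363845994605]) @ [[0.56,-0.80,0.23], [0.65,0.25,-0.71], [0.51,0.55,0.66]]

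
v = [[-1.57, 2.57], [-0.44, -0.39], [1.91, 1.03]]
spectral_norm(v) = 3.02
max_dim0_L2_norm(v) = 2.8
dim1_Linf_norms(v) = [2.57, 0.44, 1.91]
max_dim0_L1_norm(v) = 3.99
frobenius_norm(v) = 3.76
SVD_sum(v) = [[-1.69, 2.49], [0.04, -0.06], [0.12, -0.18]] + [[0.12, 0.08], [-0.48, -0.33], [1.79, 1.21]]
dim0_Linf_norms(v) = [1.91, 2.57]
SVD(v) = [[1.00,-0.06], [-0.03,0.26], [-0.07,-0.96]] @ diag([3.0171650216034367, 2.2408068262152216]) @ [[-0.56, 0.83], [-0.83, -0.56]]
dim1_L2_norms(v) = [3.01, 0.59, 2.17]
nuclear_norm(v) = 5.26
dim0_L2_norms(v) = [2.51, 2.8]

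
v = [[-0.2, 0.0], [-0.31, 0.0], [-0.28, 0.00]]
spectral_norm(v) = 0.46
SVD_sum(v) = [[-0.2, 0.0],[-0.31, 0.00],[-0.28, 0.00]] + [[0.0,  -0.00], [0.0,  0.00], [0.0,  -0.00]]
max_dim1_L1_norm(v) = 0.31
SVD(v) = [[-0.43, -0.67], [-0.67, 0.69], [-0.60, -0.28]] @ diag([0.4631414470763765, 0.0]) @ [[1.0, 0.00], [0.00, 1.0]]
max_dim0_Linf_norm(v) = 0.31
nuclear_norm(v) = 0.46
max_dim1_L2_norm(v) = 0.31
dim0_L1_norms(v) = [0.79, 0.0]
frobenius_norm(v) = 0.46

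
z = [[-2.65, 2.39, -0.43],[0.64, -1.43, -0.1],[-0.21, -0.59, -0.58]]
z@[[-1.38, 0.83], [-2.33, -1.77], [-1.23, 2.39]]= [[-1.38, -7.46], [2.57, 2.82], [2.38, -0.52]]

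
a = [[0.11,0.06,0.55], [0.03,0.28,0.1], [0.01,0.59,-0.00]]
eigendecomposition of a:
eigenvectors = [[0.79+0.00j, 0.96+0.00j, (0.96-0j)], [0.37+0.00j, -0.00-0.03j, -0.00+0.03j], [0.48+0.00j, (-0.26+0.08j), (-0.26-0.08j)]]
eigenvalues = [(0.47+0j), (-0.04+0.04j), (-0.04-0.04j)]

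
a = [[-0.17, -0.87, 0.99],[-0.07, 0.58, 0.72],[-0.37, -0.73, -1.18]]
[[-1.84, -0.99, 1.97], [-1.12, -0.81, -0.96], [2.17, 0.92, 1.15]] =a @ [[-0.6,0.79,-0.03], [0.21,-0.11,-1.97], [-1.78,-0.96,0.25]]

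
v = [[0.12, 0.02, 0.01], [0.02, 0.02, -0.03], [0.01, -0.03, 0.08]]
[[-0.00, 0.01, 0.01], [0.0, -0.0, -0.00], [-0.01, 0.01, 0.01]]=v@[[-0.04,0.1,0.07],[0.11,-0.02,-0.14],[-0.04,0.12,0.07]]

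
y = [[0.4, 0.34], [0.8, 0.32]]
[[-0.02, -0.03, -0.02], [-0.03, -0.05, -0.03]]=y @ [[-0.03, -0.05, -0.03], [-0.01, -0.02, -0.01]]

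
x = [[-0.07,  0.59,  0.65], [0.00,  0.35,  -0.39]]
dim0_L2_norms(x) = [0.07, 0.69, 0.76]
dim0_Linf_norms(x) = [0.07, 0.59, 0.65]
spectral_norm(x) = 0.88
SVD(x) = [[-1.00, 0.09],  [0.09, 1.0]] @ diag([0.8831035632888141, 0.5198346819005051]) @ [[0.08, -0.63, -0.77],[-0.01, 0.78, -0.63]]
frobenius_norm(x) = 1.02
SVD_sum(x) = [[-0.07, 0.55, 0.68], [0.01, -0.05, -0.06]] + [[-0.0, 0.04, -0.03],[-0.01, 0.40, -0.33]]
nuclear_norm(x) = 1.40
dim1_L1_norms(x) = [1.31, 0.74]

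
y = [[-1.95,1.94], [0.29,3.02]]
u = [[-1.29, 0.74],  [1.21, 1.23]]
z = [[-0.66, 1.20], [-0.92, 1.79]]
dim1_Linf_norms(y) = [1.95, 3.02]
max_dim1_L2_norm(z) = 2.01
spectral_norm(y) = 3.71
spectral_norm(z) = 2.43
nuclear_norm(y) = 5.45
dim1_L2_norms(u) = [1.49, 1.73]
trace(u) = -0.06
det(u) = -2.48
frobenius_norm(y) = 4.10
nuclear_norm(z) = 2.47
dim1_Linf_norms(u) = [1.29, 1.23]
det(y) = -6.45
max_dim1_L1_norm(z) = 2.71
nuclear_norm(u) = 3.19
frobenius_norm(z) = 2.43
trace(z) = 1.13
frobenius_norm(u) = 2.28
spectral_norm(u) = 1.83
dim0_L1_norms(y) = [2.24, 4.96]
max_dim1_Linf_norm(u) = 1.29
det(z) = -0.08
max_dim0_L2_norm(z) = 2.16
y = z + u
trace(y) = 1.07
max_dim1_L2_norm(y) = 3.03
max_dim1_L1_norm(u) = 2.44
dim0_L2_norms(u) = [1.77, 1.44]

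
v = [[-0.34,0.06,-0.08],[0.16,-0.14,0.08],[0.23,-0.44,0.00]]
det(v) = -0.01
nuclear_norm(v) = 0.90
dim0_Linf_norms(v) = [0.34, 0.44, 0.08]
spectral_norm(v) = 0.60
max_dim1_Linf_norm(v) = 0.44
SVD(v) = [[-0.48, -0.82, -0.32],[0.37, 0.14, -0.92],[0.8, -0.55, 0.23]] @ diag([0.5952666310361064, 0.25842079487240727, 0.050757568425185855]) @ [[0.68,-0.72,0.11], [0.67,0.68,0.3], [0.29,0.13,-0.95]]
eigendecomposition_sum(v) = [[-0.44-0.00j,(-0.17+0j),-0.09-0.00j], [0.14+0.00j,0.06-0.00j,0.03+0.00j], [(0.72+0j),0.28-0.00j,(0.15+0j)]] + [[0.05-0.07j, 0.11+0.01j, (0.01-0.05j)], [(0.01+0.09j), (-0.1+0.07j), (0.02+0.04j)], [(-0.24+0.17j), -0.36-0.18j, -0.08+0.14j]] + [[(0.05+0.07j), (0.11-0.01j), 0.01+0.05j], [0.01-0.09j, -0.10-0.07j, 0.02-0.04j], [-0.24-0.17j, (-0.36+0.18j), -0.08-0.14j]]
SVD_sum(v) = [[-0.19, 0.21, -0.03],[0.15, -0.16, 0.02],[0.32, -0.34, 0.05]] + [[-0.14, -0.14, -0.06], [0.02, 0.02, 0.01], [-0.1, -0.1, -0.04]] + [[-0.00, -0.0, 0.02],[-0.01, -0.01, 0.04],[0.00, 0.00, -0.01]]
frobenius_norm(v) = 0.65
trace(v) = -0.48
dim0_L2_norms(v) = [0.44, 0.47, 0.11]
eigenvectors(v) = [[(0.51+0j), (-0.25+0.09j), (-0.25-0.09j)], [(-0.17+0j), (0.13-0.24j), 0.13+0.24j], [-0.84+0.00j, 0.92+0.00j, (0.92-0j)]]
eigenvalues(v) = [(-0.23+0j), (-0.13+0.14j), (-0.13-0.14j)]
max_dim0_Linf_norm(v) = 0.44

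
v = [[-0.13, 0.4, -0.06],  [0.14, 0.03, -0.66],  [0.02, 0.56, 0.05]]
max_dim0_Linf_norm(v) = 0.66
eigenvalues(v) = [(-0.18+0j), (0.07+0.57j), (0.07-0.57j)]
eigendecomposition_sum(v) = [[(-0.2+0j), 0.06-0.00j, 0.12-0.00j], [(0.02-0j), (-0.01+0j), (-0.01+0j)], [(-0.04+0j), (0.01-0j), (0.02-0j)]] + [[0.03-0.03j, 0.17+0.07j, (-0.09+0.2j)], [0.06+0.03j, 0.02+0.28j, -0.32+0.02j], [0.03-0.06j, (0.27-0.02j), (0.01+0.32j)]] + [[(0.03+0.03j), 0.17-0.07j, -0.09-0.20j], [(0.06-0.03j), (0.02-0.28j), -0.32-0.02j], [(0.03+0.06j), 0.27+0.02j, (0.01-0.32j)]]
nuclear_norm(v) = 1.50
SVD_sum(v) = [[-0.00, 0.37, -0.14], [-0.00, 0.24, -0.09], [-0.01, 0.47, -0.18]] + [[-0.02, 0.04, 0.1], [0.13, -0.21, -0.57], [-0.05, 0.08, 0.21]] + [[-0.1, -0.01, -0.02],  [0.01, 0.00, 0.00],  [0.08, 0.01, 0.02]]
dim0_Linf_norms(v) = [0.14, 0.56, 0.66]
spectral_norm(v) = 0.69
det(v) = -0.06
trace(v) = -0.05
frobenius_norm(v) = 0.98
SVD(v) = [[0.57, -0.16, -0.8], [0.38, 0.92, 0.08], [0.73, -0.35, 0.59]] @ diag([0.6934696056542826, 0.6746902975627259, 0.130356850255038]) @ [[-0.01, 0.93, -0.35],  [0.21, -0.34, -0.91],  [0.98, 0.08, 0.20]]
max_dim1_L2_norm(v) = 0.68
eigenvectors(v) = [[(-0.98+0j), 0.20-0.38j, (0.2+0.38j)], [0.11+0.00j, (0.64+0j), 0.64-0.00j], [(-0.17+0j), 0.01-0.64j, (0.01+0.64j)]]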